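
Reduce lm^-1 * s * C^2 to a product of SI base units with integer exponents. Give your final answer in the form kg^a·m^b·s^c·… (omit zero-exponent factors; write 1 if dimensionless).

s³·A²·cd⁻¹

lm = cd·sr = cd (luminous flux; sr is dimensionless).
So lm⁻¹ = cd⁻¹.
C = A·s = s·A (charge = current × time).
So C² = s²·A².
Combining: lm⁻¹·s·C² = cd⁻¹ · s · (s²·A²) = s³·A²·cd⁻¹.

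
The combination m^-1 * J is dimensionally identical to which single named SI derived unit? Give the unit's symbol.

N

J = kg·m²·s⁻².
Combining: m⁻¹·J = m⁻¹ · (kg·m²·s⁻²) = kg·m·s⁻².
kg·m·s⁻² is the base-SI form of the newton.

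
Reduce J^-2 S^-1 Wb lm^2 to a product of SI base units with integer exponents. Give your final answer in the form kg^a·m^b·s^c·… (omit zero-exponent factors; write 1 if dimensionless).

J = kg·m²·s⁻².
So J⁻² = kg⁻²·m⁻⁴·s⁴.
S = kg⁻¹·m⁻²·s³·A².
So S⁻¹ = kg·m²·s⁻³·A⁻².
Wb = kg·m²·s⁻²·A⁻¹.
lm = cd.
So lm² = cd².
Combining: J⁻²·S⁻¹·Wb·lm² = (kg⁻²·m⁻⁴·s⁴) · (kg·m²·s⁻³·A⁻²) · (kg·m²·s⁻²·A⁻¹) · cd² = s⁻¹·A⁻³·cd².

s⁻¹·A⁻³·cd²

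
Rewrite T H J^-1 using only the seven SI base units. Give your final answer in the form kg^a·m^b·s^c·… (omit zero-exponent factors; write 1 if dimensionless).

kg·s⁻²·A⁻³

T = Wb/m² (flux density = flux per area),
    = kg·s⁻²·A⁻¹.
H = Wb/A (inductance = flux per current),
    = kg·m²·s⁻²·A⁻².
J = N·m (work = force × distance),
    = kg·m²·s⁻².
So J⁻¹ = kg⁻¹·m⁻²·s².
Combining: T·H·J⁻¹ = (kg·s⁻²·A⁻¹) · (kg·m²·s⁻²·A⁻²) · (kg⁻¹·m⁻²·s²) = kg·s⁻²·A⁻³.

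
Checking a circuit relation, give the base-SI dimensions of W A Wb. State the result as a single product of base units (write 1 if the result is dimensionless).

kg²·m⁴·s⁻⁵

W = kg·m²·s⁻³.
Wb = kg·m²·s⁻²·A⁻¹.
Combining: W·A·Wb = (kg·m²·s⁻³) · A · (kg·m²·s⁻²·A⁻¹) = kg²·m⁴·s⁻⁵.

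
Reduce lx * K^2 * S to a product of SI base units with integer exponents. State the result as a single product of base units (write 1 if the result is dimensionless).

kg⁻¹·m⁻⁴·s³·A²·K²·cd

lx = m⁻²·cd.
S = kg⁻¹·m⁻²·s³·A².
Combining: lx·K²·S = (m⁻²·cd) · K² · (kg⁻¹·m⁻²·s³·A²) = kg⁻¹·m⁻⁴·s³·A²·K²·cd.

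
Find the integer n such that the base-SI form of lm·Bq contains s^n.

-1

lm = cd.
Bq = s⁻¹.
Combining: lm·Bq = cd · s⁻¹ = s⁻¹·cd.
The exponent of s is -1.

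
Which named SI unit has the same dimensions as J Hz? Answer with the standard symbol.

J = kg·m²·s⁻².
Hz = s⁻¹.
Combining: J·Hz = (kg·m²·s⁻²) · s⁻¹ = kg·m²·s⁻³.
kg·m²·s⁻³ is the base-SI form of the watt.

W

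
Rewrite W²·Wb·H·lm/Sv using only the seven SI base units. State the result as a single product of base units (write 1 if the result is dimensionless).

kg⁴·m⁶·s⁻⁸·A⁻³·cd

W = J/s (power = energy per time),
    = kg·m²·s⁻³.
So W² = kg²·m⁴·s⁻⁶.
Wb = V·s (flux: a volt is a weber per second),
    = kg·m²·s⁻²·A⁻¹.
Sv = J/kg (equivalent dose = energy per mass),
    = m²·s⁻².
So Sv⁻¹ = m⁻²·s².
H = Wb/A (inductance = flux per current),
    = kg·m²·s⁻²·A⁻².
lm = cd·sr = cd (luminous flux; sr is dimensionless).
Combining: W²·Wb·Sv⁻¹·H·lm = (kg²·m⁴·s⁻⁶) · (kg·m²·s⁻²·A⁻¹) · (m⁻²·s²) · (kg·m²·s⁻²·A⁻²) · cd = kg⁴·m⁶·s⁻⁸·A⁻³·cd.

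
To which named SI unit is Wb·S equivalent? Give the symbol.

C

Wb = V·s (flux: a volt is a weber per second),
    = kg·m²·s⁻²·A⁻¹.
S = 1/Ω (conductance is reciprocal resistance),
    = kg⁻¹·m⁻²·s³·A².
Combining: Wb·S = (kg·m²·s⁻²·A⁻¹) · (kg⁻¹·m⁻²·s³·A²) = s·A.
s·A is the base-SI form of the coulomb.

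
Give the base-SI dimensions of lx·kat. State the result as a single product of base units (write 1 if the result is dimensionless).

lx = m⁻²·cd.
kat = s⁻¹·mol.
Combining: lx·kat = (m⁻²·cd) · (s⁻¹·mol) = m⁻²·s⁻¹·mol·cd.

m⁻²·s⁻¹·mol·cd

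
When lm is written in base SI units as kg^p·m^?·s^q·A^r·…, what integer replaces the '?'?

lm = cd·sr = cd (luminous flux; sr is dimensionless).
The exponent of m is 0.

0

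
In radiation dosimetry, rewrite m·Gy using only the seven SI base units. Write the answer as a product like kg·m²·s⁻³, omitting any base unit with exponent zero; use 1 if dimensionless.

Gy = J/kg (absorbed dose = energy per mass),
    = m²·s⁻².
Combining: m·Gy = m · (m²·s⁻²) = m³·s⁻².

m³·s⁻²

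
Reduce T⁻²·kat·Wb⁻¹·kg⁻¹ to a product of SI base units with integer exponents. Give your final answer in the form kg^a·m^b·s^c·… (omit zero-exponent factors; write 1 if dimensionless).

T = Wb/m² (flux density = flux per area),
    = kg·s⁻²·A⁻¹.
So T⁻² = kg⁻²·s⁴·A².
kat = mol/s = s⁻¹·mol (catalytic activity).
Wb = V·s (flux: a volt is a weber per second),
    = kg·m²·s⁻²·A⁻¹.
So Wb⁻¹ = kg⁻¹·m⁻²·s²·A.
Combining: T⁻²·kat·Wb⁻¹·kg⁻¹ = (kg⁻²·s⁴·A²) · (s⁻¹·mol) · (kg⁻¹·m⁻²·s²·A) · kg⁻¹ = kg⁻⁴·m⁻²·s⁵·A³·mol.

kg⁻⁴·m⁻²·s⁵·A³·mol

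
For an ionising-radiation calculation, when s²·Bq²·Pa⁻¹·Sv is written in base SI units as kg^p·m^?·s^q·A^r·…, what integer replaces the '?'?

3

Bq = 1/s = s⁻¹ (activity is decays per second).
So Bq² = s⁻².
Pa = N/m² (pressure = force per area),
    = kg·m⁻¹·s⁻².
So Pa⁻¹ = kg⁻¹·m·s².
Sv = J/kg (equivalent dose = energy per mass),
    = m²·s⁻².
Combining: s²·Bq²·Pa⁻¹·Sv = s² · s⁻² · (kg⁻¹·m·s²) · (m²·s⁻²) = kg⁻¹·m³.
The exponent of m is 3.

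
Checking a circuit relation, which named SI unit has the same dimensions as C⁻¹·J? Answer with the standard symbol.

V

C = A·s = s·A (charge = current × time).
So C⁻¹ = s⁻¹·A⁻¹.
J = N·m (work = force × distance),
    = kg·m²·s⁻².
Combining: C⁻¹·J = (s⁻¹·A⁻¹) · (kg·m²·s⁻²) = kg·m²·s⁻³·A⁻¹.
kg·m²·s⁻³·A⁻¹ is the base-SI form of the volt.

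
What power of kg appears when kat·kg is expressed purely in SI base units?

1

kat = mol/s = s⁻¹·mol (catalytic activity).
Combining: kat·kg = (s⁻¹·mol) · kg = kg·s⁻¹·mol.
The exponent of kg is 1.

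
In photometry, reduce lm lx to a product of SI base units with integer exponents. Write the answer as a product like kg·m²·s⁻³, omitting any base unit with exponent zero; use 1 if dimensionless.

m⁻²·cd²

lm = cd.
lx = m⁻²·cd.
Combining: lm·lx = cd · (m⁻²·cd) = m⁻²·cd².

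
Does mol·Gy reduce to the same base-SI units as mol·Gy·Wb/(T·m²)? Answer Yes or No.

Left side:
  Gy = J/kg (absorbed dose = energy per mass),
      = m²·s⁻².
  Combining: mol·Gy = mol · (m²·s⁻²) = m²·s⁻²·mol.
Right side:
  Gy = J/kg (absorbed dose = energy per mass),
      = m²·s⁻².
  T = Wb/m² (flux density = flux per area),
      = kg·s⁻²·A⁻¹.
  So T⁻¹ = kg⁻¹·s²·A.
  Wb = V·s (flux: a volt is a weber per second),
      = kg·m²·s⁻²·A⁻¹.
  Combining: mol·Gy·T⁻¹·Wb·m⁻² = mol · (m²·s⁻²) · (kg⁻¹·s²·A) · (kg·m²·s⁻²·A⁻¹) · m⁻² = m²·s⁻²·mol.
Both reduce to m²·s⁻²·mol.

Yes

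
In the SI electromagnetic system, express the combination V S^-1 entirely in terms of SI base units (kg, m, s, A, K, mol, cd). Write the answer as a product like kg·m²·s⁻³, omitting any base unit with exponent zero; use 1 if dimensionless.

kg²·m⁴·s⁻⁶·A⁻³

V = W/A (potential = power per current),
    = kg·m²·s⁻³·A⁻¹.
S = 1/Ω (conductance is reciprocal resistance),
    = kg⁻¹·m⁻²·s³·A².
So S⁻¹ = kg·m²·s⁻³·A⁻².
Combining: V·S⁻¹ = (kg·m²·s⁻³·A⁻¹) · (kg·m²·s⁻³·A⁻²) = kg²·m⁴·s⁻⁶·A⁻³.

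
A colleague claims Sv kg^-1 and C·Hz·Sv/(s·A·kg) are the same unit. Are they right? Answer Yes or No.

Left side:
  Sv = m²·s⁻².
  Combining: Sv·kg⁻¹ = (m²·s⁻²) · kg⁻¹ = kg⁻¹·m²·s⁻².
Right side:
  C = s·A.
  Hz = s⁻¹.
  Sv = m²·s⁻².
  Combining: s⁻¹·A⁻¹·C·kg⁻¹·Hz·Sv = s⁻¹ · A⁻¹ · (s·A) · kg⁻¹ · s⁻¹ · (m²·s⁻²) = kg⁻¹·m²·s⁻³.
Left is kg⁻¹·m²·s⁻²; right is kg⁻¹·m²·s⁻³ — different.

No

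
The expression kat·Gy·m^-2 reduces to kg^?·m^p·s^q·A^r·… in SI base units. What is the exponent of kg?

kat = mol/s = s⁻¹·mol (catalytic activity).
Gy = J/kg (absorbed dose = energy per mass),
    = m²·s⁻².
Combining: kat·Gy·m⁻² = (s⁻¹·mol) · (m²·s⁻²) · m⁻² = s⁻³·mol.
The exponent of kg is 0.

0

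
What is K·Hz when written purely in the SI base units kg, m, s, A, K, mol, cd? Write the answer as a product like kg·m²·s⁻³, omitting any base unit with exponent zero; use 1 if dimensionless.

s⁻¹·K

Hz = 1/s = s⁻¹ (frequency is cycles per second).
Combining: K·Hz = K · s⁻¹ = s⁻¹·K.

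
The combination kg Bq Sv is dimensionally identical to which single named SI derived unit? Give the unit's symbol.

Bq = 1/s = s⁻¹ (activity is decays per second).
Sv = J/kg (equivalent dose = energy per mass),
    = m²·s⁻².
Combining: kg·Bq·Sv = kg · s⁻¹ · (m²·s⁻²) = kg·m²·s⁻³.
kg·m²·s⁻³ is the base-SI form of the watt.

W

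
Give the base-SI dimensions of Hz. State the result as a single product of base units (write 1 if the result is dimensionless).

s⁻¹

Hz = s⁻¹.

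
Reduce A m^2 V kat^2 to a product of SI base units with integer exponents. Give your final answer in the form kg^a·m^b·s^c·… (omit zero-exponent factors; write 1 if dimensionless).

V = W/A (potential = power per current),
    = kg·m²·s⁻³·A⁻¹.
kat = mol/s = s⁻¹·mol (catalytic activity).
So kat² = s⁻²·mol².
Combining: A·m²·V·kat² = A · m² · (kg·m²·s⁻³·A⁻¹) · (s⁻²·mol²) = kg·m⁴·s⁻⁵·mol².

kg·m⁴·s⁻⁵·mol²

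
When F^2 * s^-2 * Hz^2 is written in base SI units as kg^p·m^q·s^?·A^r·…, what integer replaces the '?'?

F = kg⁻¹·m⁻²·s⁴·A².
So F² = kg⁻²·m⁻⁴·s⁸·A⁴.
Hz = s⁻¹.
So Hz² = s⁻².
Combining: F²·s⁻²·Hz² = (kg⁻²·m⁻⁴·s⁸·A⁴) · s⁻² · s⁻² = kg⁻²·m⁻⁴·s⁴·A⁴.
The exponent of s is 4.

4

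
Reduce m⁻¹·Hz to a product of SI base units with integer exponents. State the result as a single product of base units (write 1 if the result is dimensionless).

Hz = s⁻¹.
Combining: m⁻¹·Hz = m⁻¹ · s⁻¹ = m⁻¹·s⁻¹.

m⁻¹·s⁻¹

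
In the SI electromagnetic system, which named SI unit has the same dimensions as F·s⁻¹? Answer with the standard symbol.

S

F = C/V (capacitance = charge per voltage),
    = A·s/(kg·m²·s⁻³·A⁻¹) (substituting C and V),
    = kg⁻¹·m⁻²·s⁴·A².
Combining: F·s⁻¹ = (kg⁻¹·m⁻²·s⁴·A²) · s⁻¹ = kg⁻¹·m⁻²·s³·A².
kg⁻¹·m⁻²·s³·A² is the base-SI form of the siemens.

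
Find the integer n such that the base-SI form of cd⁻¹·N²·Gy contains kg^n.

2

N = kg·m/s² = kg·m·s⁻² (force = mass × acceleration).
So N² = kg²·m²·s⁻⁴.
Gy = J/kg (absorbed dose = energy per mass),
    = m²·s⁻².
Combining: cd⁻¹·N²·Gy = cd⁻¹ · (kg²·m²·s⁻⁴) · (m²·s⁻²) = kg²·m⁴·s⁻⁶·cd⁻¹.
The exponent of kg is 2.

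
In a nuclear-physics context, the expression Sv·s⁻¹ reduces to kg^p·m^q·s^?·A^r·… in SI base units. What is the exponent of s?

Sv = J/kg (equivalent dose = energy per mass),
    = m²·s⁻².
Combining: Sv·s⁻¹ = (m²·s⁻²) · s⁻¹ = m²·s⁻³.
The exponent of s is -3.

-3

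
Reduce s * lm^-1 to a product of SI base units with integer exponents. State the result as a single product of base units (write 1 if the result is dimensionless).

s·cd⁻¹

lm = cd.
So lm⁻¹ = cd⁻¹.
Combining: s·lm⁻¹ = s · cd⁻¹ = s·cd⁻¹.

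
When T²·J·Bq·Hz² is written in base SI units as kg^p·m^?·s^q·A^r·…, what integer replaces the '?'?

2

T = Wb/m² (flux density = flux per area),
    = kg·s⁻²·A⁻¹.
So T² = kg²·s⁻⁴·A⁻².
J = N·m (work = force × distance),
    = kg·m²·s⁻².
Bq = 1/s = s⁻¹ (activity is decays per second).
Hz = 1/s = s⁻¹ (frequency is cycles per second).
So Hz² = s⁻².
Combining: T²·J·Bq·Hz² = (kg²·s⁻⁴·A⁻²) · (kg·m²·s⁻²) · s⁻¹ · s⁻² = kg³·m²·s⁻⁹·A⁻².
The exponent of m is 2.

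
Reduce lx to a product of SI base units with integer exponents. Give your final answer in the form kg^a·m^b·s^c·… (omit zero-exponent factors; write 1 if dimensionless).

lx = lm/m² (illuminance = luminous flux per area),
    = m⁻²·cd.

m⁻²·cd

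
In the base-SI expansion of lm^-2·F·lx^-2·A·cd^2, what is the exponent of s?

lm = cd·sr = cd (luminous flux; sr is dimensionless).
So lm⁻² = cd⁻².
F = C/V (capacitance = charge per voltage),
    = A·s/(kg·m²·s⁻³·A⁻¹) (substituting C and V),
    = kg⁻¹·m⁻²·s⁴·A².
lx = lm/m² (illuminance = luminous flux per area),
    = m⁻²·cd.
So lx⁻² = m⁴·cd⁻².
Combining: lm⁻²·F·lx⁻²·A·cd² = cd⁻² · (kg⁻¹·m⁻²·s⁴·A²) · (m⁴·cd⁻²) · A · cd² = kg⁻¹·m²·s⁴·A³·cd⁻².
The exponent of s is 4.

4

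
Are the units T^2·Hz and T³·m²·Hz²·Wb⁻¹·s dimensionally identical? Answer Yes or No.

Left side:
  T = Wb/m² (flux density = flux per area),
      = kg·s⁻²·A⁻¹.
  So T² = kg²·s⁻⁴·A⁻².
  Hz = 1/s = s⁻¹ (frequency is cycles per second).
  Combining: T²·Hz = (kg²·s⁻⁴·A⁻²) · s⁻¹ = kg²·s⁻⁵·A⁻².
Right side:
  T = Wb/m² (flux density = flux per area),
      = kg·s⁻²·A⁻¹.
  So T³ = kg³·s⁻⁶·A⁻³.
  Hz = 1/s = s⁻¹ (frequency is cycles per second).
  So Hz² = s⁻².
  Wb = V·s (flux: a volt is a weber per second),
      = kg·m²·s⁻²·A⁻¹.
  So Wb⁻¹ = kg⁻¹·m⁻²·s²·A.
  Combining: T³·m²·Hz²·Wb⁻¹·s = (kg³·s⁻⁶·A⁻³) · m² · s⁻² · (kg⁻¹·m⁻²·s²·A) · s = kg²·s⁻⁵·A⁻².
Both reduce to kg²·s⁻⁵·A⁻².

Yes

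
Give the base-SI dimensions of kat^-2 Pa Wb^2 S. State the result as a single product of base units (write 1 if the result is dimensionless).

kg²·m·s⁻¹·mol⁻²

kat = mol/s = s⁻¹·mol (catalytic activity).
So kat⁻² = s²·mol⁻².
Pa = N/m² (pressure = force per area),
    = kg·m⁻¹·s⁻².
Wb = V·s (flux: a volt is a weber per second),
    = kg·m²·s⁻²·A⁻¹.
So Wb² = kg²·m⁴·s⁻⁴·A⁻².
S = 1/Ω (conductance is reciprocal resistance),
    = kg⁻¹·m⁻²·s³·A².
Combining: kat⁻²·Pa·Wb²·S = (s²·mol⁻²) · (kg·m⁻¹·s⁻²) · (kg²·m⁴·s⁻⁴·A⁻²) · (kg⁻¹·m⁻²·s³·A²) = kg²·m·s⁻¹·mol⁻².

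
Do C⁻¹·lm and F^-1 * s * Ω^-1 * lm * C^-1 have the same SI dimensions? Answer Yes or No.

Left side:
  C = A·s = s·A (charge = current × time).
  So C⁻¹ = s⁻¹·A⁻¹.
  lm = cd·sr = cd (luminous flux; sr is dimensionless).
  Combining: C⁻¹·lm = (s⁻¹·A⁻¹) · cd = s⁻¹·A⁻¹·cd.
Right side:
  F = kg⁻¹·m⁻²·s⁴·A².
  So F⁻¹ = kg·m²·s⁻⁴·A⁻².
  Ω = kg·m²·s⁻³·A⁻².
  So Ω⁻¹ = kg⁻¹·m⁻²·s³·A².
  lm = cd.
  C = s·A.
  So C⁻¹ = s⁻¹·A⁻¹.
  Combining: F⁻¹·s·Ω⁻¹·lm·C⁻¹ = (kg·m²·s⁻⁴·A⁻²) · s · (kg⁻¹·m⁻²·s³·A²) · cd · (s⁻¹·A⁻¹) = s⁻¹·A⁻¹·cd.
Both reduce to s⁻¹·A⁻¹·cd.

Yes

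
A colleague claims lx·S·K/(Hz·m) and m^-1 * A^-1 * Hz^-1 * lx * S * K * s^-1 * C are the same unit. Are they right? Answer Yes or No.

Yes

Left side:
  Hz = s⁻¹.
  So Hz⁻¹ = s.
  lx = m⁻²·cd.
  S = kg⁻¹·m⁻²·s³·A².
  Combining: Hz⁻¹·m⁻¹·lx·S·K = s · m⁻¹ · (m⁻²·cd) · (kg⁻¹·m⁻²·s³·A²) · K = kg⁻¹·m⁻⁵·s⁴·A²·K·cd.
Right side:
  Hz = 1/s = s⁻¹ (frequency is cycles per second).
  So Hz⁻¹ = s.
  lx = lm/m² (illuminance = luminous flux per area),
      = m⁻²·cd.
  S = 1/Ω (conductance is reciprocal resistance),
      = kg⁻¹·m⁻²·s³·A².
  C = A·s = s·A (charge = current × time).
  Combining: m⁻¹·A⁻¹·Hz⁻¹·lx·S·K·s⁻¹·C = m⁻¹ · A⁻¹ · s · (m⁻²·cd) · (kg⁻¹·m⁻²·s³·A²) · K · s⁻¹ · (s·A) = kg⁻¹·m⁻⁵·s⁴·A²·K·cd.
Both reduce to kg⁻¹·m⁻⁵·s⁴·A²·K·cd.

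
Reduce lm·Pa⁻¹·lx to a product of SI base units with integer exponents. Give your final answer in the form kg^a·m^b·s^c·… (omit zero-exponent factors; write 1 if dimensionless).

lm = cd·sr = cd (luminous flux; sr is dimensionless).
Pa = N/m² (pressure = force per area),
    = kg·m⁻¹·s⁻².
So Pa⁻¹ = kg⁻¹·m·s².
lx = lm/m² (illuminance = luminous flux per area),
    = m⁻²·cd.
Combining: lm·Pa⁻¹·lx = cd · (kg⁻¹·m·s²) · (m⁻²·cd) = kg⁻¹·m⁻¹·s²·cd².

kg⁻¹·m⁻¹·s²·cd²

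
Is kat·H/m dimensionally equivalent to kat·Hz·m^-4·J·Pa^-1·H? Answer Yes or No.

Left side:
  kat = mol/s = s⁻¹·mol (catalytic activity).
  H = Wb/A (inductance = flux per current),
      = kg·m²·s⁻²·A⁻².
  Combining: m⁻¹·kat·H = m⁻¹ · (s⁻¹·mol) · (kg·m²·s⁻²·A⁻²) = kg·m·s⁻³·A⁻²·mol.
Right side:
  kat = mol/s = s⁻¹·mol (catalytic activity).
  Hz = 1/s = s⁻¹ (frequency is cycles per second).
  J = N·m (work = force × distance),
      = kg·m²·s⁻².
  Pa = N/m² (pressure = force per area),
      = kg·m⁻¹·s⁻².
  So Pa⁻¹ = kg⁻¹·m·s².
  H = Wb/A (inductance = flux per current),
      = kg·m²·s⁻²·A⁻².
  Combining: kat·Hz·m⁻⁴·J·Pa⁻¹·H = (s⁻¹·mol) · s⁻¹ · m⁻⁴ · (kg·m²·s⁻²) · (kg⁻¹·m·s²) · (kg·m²·s⁻²·A⁻²) = kg·m·s⁻⁴·A⁻²·mol.
Left is kg·m·s⁻³·A⁻²·mol; right is kg·m·s⁻⁴·A⁻²·mol — different.

No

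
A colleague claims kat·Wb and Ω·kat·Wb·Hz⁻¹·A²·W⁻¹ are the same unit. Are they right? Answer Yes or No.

No

Left side:
  kat = mol/s = s⁻¹·mol (catalytic activity).
  Wb = V·s (flux: a volt is a weber per second),
      = kg·m²·s⁻²·A⁻¹.
  Combining: kat·Wb = (s⁻¹·mol) · (kg·m²·s⁻²·A⁻¹) = kg·m²·s⁻³·A⁻¹·mol.
Right side:
  Ω = kg·m²·s⁻³·A⁻².
  kat = s⁻¹·mol.
  Wb = kg·m²·s⁻²·A⁻¹.
  Hz = s⁻¹.
  So Hz⁻¹ = s.
  W = kg·m²·s⁻³.
  So W⁻¹ = kg⁻¹·m⁻²·s³.
  Combining: Ω·kat·Wb·Hz⁻¹·A²·W⁻¹ = (kg·m²·s⁻³·A⁻²) · (s⁻¹·mol) · (kg·m²·s⁻²·A⁻¹) · s · A² · (kg⁻¹·m⁻²·s³) = kg·m²·s⁻²·A⁻¹·mol.
Left is kg·m²·s⁻³·A⁻¹·mol; right is kg·m²·s⁻²·A⁻¹·mol — different.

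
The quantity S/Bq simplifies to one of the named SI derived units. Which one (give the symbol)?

F

Bq = s⁻¹.
So Bq⁻¹ = s.
S = kg⁻¹·m⁻²·s³·A².
Combining: Bq⁻¹·S = s · (kg⁻¹·m⁻²·s³·A²) = kg⁻¹·m⁻²·s⁴·A².
kg⁻¹·m⁻²·s⁴·A² is the base-SI form of the farad.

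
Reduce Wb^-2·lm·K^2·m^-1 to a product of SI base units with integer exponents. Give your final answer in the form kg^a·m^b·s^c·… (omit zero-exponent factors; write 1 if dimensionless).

Wb = V·s (flux: a volt is a weber per second),
    = kg·m²·s⁻²·A⁻¹.
So Wb⁻² = kg⁻²·m⁻⁴·s⁴·A².
lm = cd·sr = cd (luminous flux; sr is dimensionless).
Combining: Wb⁻²·lm·K²·m⁻¹ = (kg⁻²·m⁻⁴·s⁴·A²) · cd · K² · m⁻¹ = kg⁻²·m⁻⁵·s⁴·A²·K²·cd.

kg⁻²·m⁻⁵·s⁴·A²·K²·cd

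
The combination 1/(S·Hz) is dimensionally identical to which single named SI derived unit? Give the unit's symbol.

H

S = 1/Ω (conductance is reciprocal resistance),
    = kg⁻¹·m⁻²·s³·A².
So S⁻¹ = kg·m²·s⁻³·A⁻².
Hz = 1/s = s⁻¹ (frequency is cycles per second).
So Hz⁻¹ = s.
Combining: S⁻¹·Hz⁻¹ = (kg·m²·s⁻³·A⁻²) · s = kg·m²·s⁻²·A⁻².
kg·m²·s⁻²·A⁻² is the base-SI form of the henry.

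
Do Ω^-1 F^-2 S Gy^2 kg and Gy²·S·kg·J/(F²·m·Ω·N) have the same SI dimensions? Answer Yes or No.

Left side:
  Ω = V/A (resistance = voltage per current),
      = kg·m²·s⁻³·A⁻².
  So Ω⁻¹ = kg⁻¹·m⁻²·s³·A².
  F = C/V (capacitance = charge per voltage),
      = A·s/(kg·m²·s⁻³·A⁻¹) (substituting C and V),
      = kg⁻¹·m⁻²·s⁴·A².
  So F⁻² = kg²·m⁴·s⁻⁸·A⁻⁴.
  S = 1/Ω (conductance is reciprocal resistance),
      = kg⁻¹·m⁻²·s³·A².
  Gy = J/kg (absorbed dose = energy per mass),
      = m²·s⁻².
  So Gy² = m⁴·s⁻⁴.
  Combining: Ω⁻¹·F⁻²·S·Gy²·kg = (kg⁻¹·m⁻²·s³·A²) · (kg²·m⁴·s⁻⁸·A⁻⁴) · (kg⁻¹·m⁻²·s³·A²) · (m⁴·s⁻⁴) · kg = kg·m⁴·s⁻⁶.
Right side:
  Gy = J/kg (absorbed dose = energy per mass),
      = m²·s⁻².
  So Gy² = m⁴·s⁻⁴.
  S = 1/Ω (conductance is reciprocal resistance),
      = kg⁻¹·m⁻²·s³·A².
  F = C/V (capacitance = charge per voltage),
      = A·s/(kg·m²·s⁻³·A⁻¹) (substituting C and V),
      = kg⁻¹·m⁻²·s⁴·A².
  So F⁻² = kg²·m⁴·s⁻⁸·A⁻⁴.
  J = N·m (work = force × distance),
      = kg·m²·s⁻².
  Ω = V/A (resistance = voltage per current),
      = kg·m²·s⁻³·A⁻².
  So Ω⁻¹ = kg⁻¹·m⁻²·s³·A².
  N = kg·m/s² = kg·m·s⁻² (force = mass × acceleration).
  So N⁻¹ = kg⁻¹·m⁻¹·s².
  Combining: Gy²·S·F⁻²·kg·J·m⁻¹·Ω⁻¹·N⁻¹ = (m⁴·s⁻⁴) · (kg⁻¹·m⁻²·s³·A²) · (kg²·m⁴·s⁻⁸·A⁻⁴) · kg · (kg·m²·s⁻²) · m⁻¹ · (kg⁻¹·m⁻²·s³·A²) · (kg⁻¹·m⁻¹·s²) = kg·m⁴·s⁻⁶.
Both reduce to kg·m⁴·s⁻⁶.

Yes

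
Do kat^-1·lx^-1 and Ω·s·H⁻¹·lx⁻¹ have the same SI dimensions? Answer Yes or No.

Left side:
  kat = s⁻¹·mol.
  So kat⁻¹ = s·mol⁻¹.
  lx = m⁻²·cd.
  So lx⁻¹ = m²·cd⁻¹.
  Combining: kat⁻¹·lx⁻¹ = (s·mol⁻¹) · (m²·cd⁻¹) = m²·s·mol⁻¹·cd⁻¹.
Right side:
  Ω = kg·m²·s⁻³·A⁻².
  H = kg·m²·s⁻²·A⁻².
  So H⁻¹ = kg⁻¹·m⁻²·s²·A².
  lx = m⁻²·cd.
  So lx⁻¹ = m²·cd⁻¹.
  Combining: Ω·s·H⁻¹·lx⁻¹ = (kg·m²·s⁻³·A⁻²) · s · (kg⁻¹·m⁻²·s²·A²) · (m²·cd⁻¹) = m²·cd⁻¹.
Left is m²·s·mol⁻¹·cd⁻¹; right is m²·cd⁻¹ — different.

No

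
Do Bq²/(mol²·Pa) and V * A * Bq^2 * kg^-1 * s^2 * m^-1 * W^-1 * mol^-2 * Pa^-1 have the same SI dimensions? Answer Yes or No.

Left side:
  Bq = 1/s = s⁻¹ (activity is decays per second).
  So Bq² = s⁻².
  Pa = N/m² (pressure = force per area),
      = kg·m⁻¹·s⁻².
  So Pa⁻¹ = kg⁻¹·m·s².
  Combining: mol⁻²·Bq²·Pa⁻¹ = mol⁻² · s⁻² · (kg⁻¹·m·s²) = kg⁻¹·m·mol⁻².
Right side:
  V = kg·m²·s⁻³·A⁻¹.
  Bq = s⁻¹.
  So Bq² = s⁻².
  W = kg·m²·s⁻³.
  So W⁻¹ = kg⁻¹·m⁻²·s³.
  Pa = kg·m⁻¹·s⁻².
  So Pa⁻¹ = kg⁻¹·m·s².
  Combining: V·A·Bq²·kg⁻¹·s²·m⁻¹·W⁻¹·mol⁻²·Pa⁻¹ = (kg·m²·s⁻³·A⁻¹) · A · s⁻² · kg⁻¹ · s² · m⁻¹ · (kg⁻¹·m⁻²·s³) · mol⁻² · (kg⁻¹·m·s²) = kg⁻²·s²·mol⁻².
Left is kg⁻¹·m·mol⁻²; right is kg⁻²·s²·mol⁻² — different.

No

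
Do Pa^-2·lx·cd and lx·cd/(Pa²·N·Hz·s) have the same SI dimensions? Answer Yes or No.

No

Left side:
  Pa = kg·m⁻¹·s⁻².
  So Pa⁻² = kg⁻²·m²·s⁴.
  lx = m⁻²·cd.
  Combining: Pa⁻²·lx·cd = (kg⁻²·m²·s⁴) · (m⁻²·cd) · cd = kg⁻²·s⁴·cd².
Right side:
  lx = lm/m² (illuminance = luminous flux per area),
      = m⁻²·cd.
  Pa = N/m² (pressure = force per area),
      = kg·m⁻¹·s⁻².
  So Pa⁻² = kg⁻²·m²·s⁴.
  N = kg·m/s² = kg·m·s⁻² (force = mass × acceleration).
  So N⁻¹ = kg⁻¹·m⁻¹·s².
  Hz = 1/s = s⁻¹ (frequency is cycles per second).
  So Hz⁻¹ = s.
  Combining: lx·Pa⁻²·N⁻¹·cd·Hz⁻¹·s⁻¹ = (m⁻²·cd) · (kg⁻²·m²·s⁴) · (kg⁻¹·m⁻¹·s²) · cd · s · s⁻¹ = kg⁻³·m⁻¹·s⁶·cd².
Left is kg⁻²·s⁴·cd²; right is kg⁻³·m⁻¹·s⁶·cd² — different.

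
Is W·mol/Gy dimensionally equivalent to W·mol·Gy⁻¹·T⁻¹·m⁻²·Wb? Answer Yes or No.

Left side:
  W = J/s (power = energy per time),
      = kg·m²·s⁻³.
  Gy = J/kg (absorbed dose = energy per mass),
      = m²·s⁻².
  So Gy⁻¹ = m⁻²·s².
  Combining: W·Gy⁻¹·mol = (kg·m²·s⁻³) · (m⁻²·s²) · mol = kg·s⁻¹·mol.
Right side:
  W = J/s (power = energy per time),
      = kg·m²·s⁻³.
  Gy = J/kg (absorbed dose = energy per mass),
      = m²·s⁻².
  So Gy⁻¹ = m⁻²·s².
  T = Wb/m² (flux density = flux per area),
      = kg·s⁻²·A⁻¹.
  So T⁻¹ = kg⁻¹·s²·A.
  Wb = V·s (flux: a volt is a weber per second),
      = kg·m²·s⁻²·A⁻¹.
  Combining: W·mol·Gy⁻¹·T⁻¹·m⁻²·Wb = (kg·m²·s⁻³) · mol · (m⁻²·s²) · (kg⁻¹·s²·A) · m⁻² · (kg·m²·s⁻²·A⁻¹) = kg·s⁻¹·mol.
Both reduce to kg·s⁻¹·mol.

Yes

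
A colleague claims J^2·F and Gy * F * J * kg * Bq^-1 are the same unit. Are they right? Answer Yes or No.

No

Left side:
  J = N·m (work = force × distance),
      = kg·m²·s⁻².
  So J² = kg²·m⁴·s⁻⁴.
  F = C/V (capacitance = charge per voltage),
      = A·s/(kg·m²·s⁻³·A⁻¹) (substituting C and V),
      = kg⁻¹·m⁻²·s⁴·A².
  Combining: J²·F = (kg²·m⁴·s⁻⁴) · (kg⁻¹·m⁻²·s⁴·A²) = kg·m²·A².
Right side:
  Gy = J/kg (absorbed dose = energy per mass),
      = m²·s⁻².
  F = C/V (capacitance = charge per voltage),
      = A·s/(kg·m²·s⁻³·A⁻¹) (substituting C and V),
      = kg⁻¹·m⁻²·s⁴·A².
  J = N·m (work = force × distance),
      = kg·m²·s⁻².
  Bq = 1/s = s⁻¹ (activity is decays per second).
  So Bq⁻¹ = s.
  Combining: Gy·F·J·kg·Bq⁻¹ = (m²·s⁻²) · (kg⁻¹·m⁻²·s⁴·A²) · (kg·m²·s⁻²) · kg · s = kg·m²·s·A².
Left is kg·m²·A²; right is kg·m²·s·A² — different.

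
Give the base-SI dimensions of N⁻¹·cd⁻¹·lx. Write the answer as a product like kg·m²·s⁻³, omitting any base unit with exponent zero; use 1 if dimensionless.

kg⁻¹·m⁻³·s²

N = kg·m/s² = kg·m·s⁻² (force = mass × acceleration).
So N⁻¹ = kg⁻¹·m⁻¹·s².
lx = lm/m² (illuminance = luminous flux per area),
    = m⁻²·cd.
Combining: N⁻¹·cd⁻¹·lx = (kg⁻¹·m⁻¹·s²) · cd⁻¹ · (m⁻²·cd) = kg⁻¹·m⁻³·s².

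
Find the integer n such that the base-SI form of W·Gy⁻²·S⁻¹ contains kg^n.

W = kg·m²·s⁻³.
Gy = m²·s⁻².
So Gy⁻² = m⁻⁴·s⁴.
S = kg⁻¹·m⁻²·s³·A².
So S⁻¹ = kg·m²·s⁻³·A⁻².
Combining: W·Gy⁻²·S⁻¹ = (kg·m²·s⁻³) · (m⁻⁴·s⁴) · (kg·m²·s⁻³·A⁻²) = kg²·s⁻²·A⁻².
The exponent of kg is 2.

2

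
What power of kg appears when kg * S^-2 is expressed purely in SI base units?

3

S = 1/Ω (conductance is reciprocal resistance),
    = kg⁻¹·m⁻²·s³·A².
So S⁻² = kg²·m⁴·s⁻⁶·A⁻⁴.
Combining: kg·S⁻² = kg · (kg²·m⁴·s⁻⁶·A⁻⁴) = kg³·m⁴·s⁻⁶·A⁻⁴.
The exponent of kg is 3.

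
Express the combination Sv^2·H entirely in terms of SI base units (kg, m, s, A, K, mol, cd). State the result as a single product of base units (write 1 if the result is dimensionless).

kg·m⁶·s⁻⁶·A⁻²

Sv = m²·s⁻².
So Sv² = m⁴·s⁻⁴.
H = kg·m²·s⁻²·A⁻².
Combining: Sv²·H = (m⁴·s⁻⁴) · (kg·m²·s⁻²·A⁻²) = kg·m⁶·s⁻⁶·A⁻².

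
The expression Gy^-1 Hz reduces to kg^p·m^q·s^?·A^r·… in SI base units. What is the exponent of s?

1

Gy = m²·s⁻².
So Gy⁻¹ = m⁻²·s².
Hz = s⁻¹.
Combining: Gy⁻¹·Hz = (m⁻²·s²) · s⁻¹ = m⁻²·s.
The exponent of s is 1.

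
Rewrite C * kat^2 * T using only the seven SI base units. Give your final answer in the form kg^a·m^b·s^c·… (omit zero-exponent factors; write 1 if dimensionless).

kg·s⁻³·mol²

C = A·s = s·A (charge = current × time).
kat = mol/s = s⁻¹·mol (catalytic activity).
So kat² = s⁻²·mol².
T = Wb/m² (flux density = flux per area),
    = kg·s⁻²·A⁻¹.
Combining: C·kat²·T = (s·A) · (s⁻²·mol²) · (kg·s⁻²·A⁻¹) = kg·s⁻³·mol².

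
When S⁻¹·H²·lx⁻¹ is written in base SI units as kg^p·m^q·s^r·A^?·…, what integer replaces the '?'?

S = 1/Ω (conductance is reciprocal resistance),
    = kg⁻¹·m⁻²·s³·A².
So S⁻¹ = kg·m²·s⁻³·A⁻².
H = Wb/A (inductance = flux per current),
    = kg·m²·s⁻²·A⁻².
So H² = kg²·m⁴·s⁻⁴·A⁻⁴.
lx = lm/m² (illuminance = luminous flux per area),
    = m⁻²·cd.
So lx⁻¹ = m²·cd⁻¹.
Combining: S⁻¹·H²·lx⁻¹ = (kg·m²·s⁻³·A⁻²) · (kg²·m⁴·s⁻⁴·A⁻⁴) · (m²·cd⁻¹) = kg³·m⁸·s⁻⁷·A⁻⁶·cd⁻¹.
The exponent of A is -6.

-6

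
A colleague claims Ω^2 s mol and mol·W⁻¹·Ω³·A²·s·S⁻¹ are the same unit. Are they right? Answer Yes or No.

Left side:
  Ω = V/A (resistance = voltage per current),
      = kg·m²·s⁻³·A⁻².
  So Ω² = kg²·m⁴·s⁻⁶·A⁻⁴.
  Combining: Ω²·s·mol = (kg²·m⁴·s⁻⁶·A⁻⁴) · s · mol = kg²·m⁴·s⁻⁵·A⁻⁴·mol.
Right side:
  W = kg·m²·s⁻³.
  So W⁻¹ = kg⁻¹·m⁻²·s³.
  Ω = kg·m²·s⁻³·A⁻².
  So Ω³ = kg³·m⁶·s⁻⁹·A⁻⁶.
  S = kg⁻¹·m⁻²·s³·A².
  So S⁻¹ = kg·m²·s⁻³·A⁻².
  Combining: mol·W⁻¹·Ω³·A²·s·S⁻¹ = mol · (kg⁻¹·m⁻²·s³) · (kg³·m⁶·s⁻⁹·A⁻⁶) · A² · s · (kg·m²·s⁻³·A⁻²) = kg³·m⁶·s⁻⁸·A⁻⁶·mol.
Left is kg²·m⁴·s⁻⁵·A⁻⁴·mol; right is kg³·m⁶·s⁻⁸·A⁻⁶·mol — different.

No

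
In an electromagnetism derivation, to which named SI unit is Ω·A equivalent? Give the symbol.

Ω = V/A (resistance = voltage per current),
    = kg·m²·s⁻³·A⁻².
Combining: Ω·A = (kg·m²·s⁻³·A⁻²) · A = kg·m²·s⁻³·A⁻¹.
kg·m²·s⁻³·A⁻¹ is the base-SI form of the volt.

V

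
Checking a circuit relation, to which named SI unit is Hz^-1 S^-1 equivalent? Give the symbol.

H

Hz = 1/s = s⁻¹ (frequency is cycles per second).
So Hz⁻¹ = s.
S = 1/Ω (conductance is reciprocal resistance),
    = kg⁻¹·m⁻²·s³·A².
So S⁻¹ = kg·m²·s⁻³·A⁻².
Combining: Hz⁻¹·S⁻¹ = s · (kg·m²·s⁻³·A⁻²) = kg·m²·s⁻²·A⁻².
kg·m²·s⁻²·A⁻² is the base-SI form of the henry.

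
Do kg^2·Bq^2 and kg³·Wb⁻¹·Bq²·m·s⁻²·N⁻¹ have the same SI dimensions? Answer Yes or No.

Left side:
  Bq = 1/s = s⁻¹ (activity is decays per second).
  So Bq² = s⁻².
  Combining: kg²·Bq² = kg² · s⁻² = kg²·s⁻².
Right side:
  Wb = V·s (flux: a volt is a weber per second),
      = kg·m²·s⁻²·A⁻¹.
  So Wb⁻¹ = kg⁻¹·m⁻²·s²·A.
  Bq = 1/s = s⁻¹ (activity is decays per second).
  So Bq² = s⁻².
  N = kg·m/s² = kg·m·s⁻² (force = mass × acceleration).
  So N⁻¹ = kg⁻¹·m⁻¹·s².
  Combining: kg³·Wb⁻¹·Bq²·m·s⁻²·N⁻¹ = kg³ · (kg⁻¹·m⁻²·s²·A) · s⁻² · m · s⁻² · (kg⁻¹·m⁻¹·s²) = kg·m⁻²·A.
Left is kg²·s⁻²; right is kg·m⁻²·A — different.

No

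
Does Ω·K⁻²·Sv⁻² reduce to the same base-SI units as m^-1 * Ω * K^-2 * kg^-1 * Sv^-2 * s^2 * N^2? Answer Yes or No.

No

Left side:
  Ω = kg·m²·s⁻³·A⁻².
  Sv = m²·s⁻².
  So Sv⁻² = m⁻⁴·s⁴.
  Combining: Ω·K⁻²·Sv⁻² = (kg·m²·s⁻³·A⁻²) · K⁻² · (m⁻⁴·s⁴) = kg·m⁻²·s·A⁻²·K⁻².
Right side:
  Ω = V/A (resistance = voltage per current),
      = kg·m²·s⁻³·A⁻².
  Sv = J/kg (equivalent dose = energy per mass),
      = m²·s⁻².
  So Sv⁻² = m⁻⁴·s⁴.
  N = kg·m/s² = kg·m·s⁻² (force = mass × acceleration).
  So N² = kg²·m²·s⁻⁴.
  Combining: m⁻¹·Ω·K⁻²·kg⁻¹·Sv⁻²·s²·N² = m⁻¹ · (kg·m²·s⁻³·A⁻²) · K⁻² · kg⁻¹ · (m⁻⁴·s⁴) · s² · (kg²·m²·s⁻⁴) = kg²·m⁻¹·s⁻¹·A⁻²·K⁻².
Left is kg·m⁻²·s·A⁻²·K⁻²; right is kg²·m⁻¹·s⁻¹·A⁻²·K⁻² — different.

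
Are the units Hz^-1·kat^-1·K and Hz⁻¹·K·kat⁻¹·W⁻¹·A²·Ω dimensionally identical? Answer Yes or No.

Left side:
  Hz = s⁻¹.
  So Hz⁻¹ = s.
  kat = s⁻¹·mol.
  So kat⁻¹ = s·mol⁻¹.
  Combining: Hz⁻¹·kat⁻¹·K = s · (s·mol⁻¹) · K = s²·K·mol⁻¹.
Right side:
  Hz = 1/s = s⁻¹ (frequency is cycles per second).
  So Hz⁻¹ = s.
  kat = mol/s = s⁻¹·mol (catalytic activity).
  So kat⁻¹ = s·mol⁻¹.
  W = J/s (power = energy per time),
      = kg·m²·s⁻³.
  So W⁻¹ = kg⁻¹·m⁻²·s³.
  Ω = V/A (resistance = voltage per current),
      = kg·m²·s⁻³·A⁻².
  Combining: Hz⁻¹·K·kat⁻¹·W⁻¹·A²·Ω = s · K · (s·mol⁻¹) · (kg⁻¹·m⁻²·s³) · A² · (kg·m²·s⁻³·A⁻²) = s²·K·mol⁻¹.
Both reduce to s²·K·mol⁻¹.

Yes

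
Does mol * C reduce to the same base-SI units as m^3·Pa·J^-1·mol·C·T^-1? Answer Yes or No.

No

Left side:
  C = A·s = s·A (charge = current × time).
  Combining: mol·C = mol · (s·A) = s·A·mol.
Right side:
  Pa = N/m² (pressure = force per area),
      = kg·m⁻¹·s⁻².
  J = N·m (work = force × distance),
      = kg·m²·s⁻².
  So J⁻¹ = kg⁻¹·m⁻²·s².
  C = A·s = s·A (charge = current × time).
  T = Wb/m² (flux density = flux per area),
      = kg·s⁻²·A⁻¹.
  So T⁻¹ = kg⁻¹·s²·A.
  Combining: m³·Pa·J⁻¹·mol·C·T⁻¹ = m³ · (kg·m⁻¹·s⁻²) · (kg⁻¹·m⁻²·s²) · mol · (s·A) · (kg⁻¹·s²·A) = kg⁻¹·s³·A²·mol.
Left is s·A·mol; right is kg⁻¹·s³·A²·mol — different.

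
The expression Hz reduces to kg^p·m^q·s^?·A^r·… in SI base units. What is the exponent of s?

-1

Hz = s⁻¹.
The exponent of s is -1.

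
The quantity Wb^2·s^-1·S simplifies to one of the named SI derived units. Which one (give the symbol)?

J

Wb = V·s (flux: a volt is a weber per second),
    = kg·m²·s⁻²·A⁻¹.
So Wb² = kg²·m⁴·s⁻⁴·A⁻².
S = 1/Ω (conductance is reciprocal resistance),
    = kg⁻¹·m⁻²·s³·A².
Combining: Wb²·s⁻¹·S = (kg²·m⁴·s⁻⁴·A⁻²) · s⁻¹ · (kg⁻¹·m⁻²·s³·A²) = kg·m²·s⁻².
kg·m²·s⁻² is the base-SI form of the joule.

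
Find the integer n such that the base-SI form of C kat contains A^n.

1

C = s·A.
kat = s⁻¹·mol.
Combining: C·kat = (s·A) · (s⁻¹·mol) = A·mol.
The exponent of A is 1.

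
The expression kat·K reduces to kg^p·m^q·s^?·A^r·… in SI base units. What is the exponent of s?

-1

kat = s⁻¹·mol.
Combining: kat·K = (s⁻¹·mol) · K = s⁻¹·K·mol.
The exponent of s is -1.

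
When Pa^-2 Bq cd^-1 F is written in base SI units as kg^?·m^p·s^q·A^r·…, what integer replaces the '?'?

Pa = N/m² (pressure = force per area),
    = kg·m⁻¹·s⁻².
So Pa⁻² = kg⁻²·m²·s⁴.
Bq = 1/s = s⁻¹ (activity is decays per second).
F = C/V (capacitance = charge per voltage),
    = A·s/(kg·m²·s⁻³·A⁻¹) (substituting C and V),
    = kg⁻¹·m⁻²·s⁴·A².
Combining: Pa⁻²·Bq·cd⁻¹·F = (kg⁻²·m²·s⁴) · s⁻¹ · cd⁻¹ · (kg⁻¹·m⁻²·s⁴·A²) = kg⁻³·s⁷·A²·cd⁻¹.
The exponent of kg is -3.

-3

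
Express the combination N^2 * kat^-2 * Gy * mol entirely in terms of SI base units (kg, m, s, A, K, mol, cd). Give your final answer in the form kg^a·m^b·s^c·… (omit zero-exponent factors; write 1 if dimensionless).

kg²·m⁴·s⁻⁴·mol⁻¹

N = kg·m/s² = kg·m·s⁻² (force = mass × acceleration).
So N² = kg²·m²·s⁻⁴.
kat = mol/s = s⁻¹·mol (catalytic activity).
So kat⁻² = s²·mol⁻².
Gy = J/kg (absorbed dose = energy per mass),
    = m²·s⁻².
Combining: N²·kat⁻²·Gy·mol = (kg²·m²·s⁻⁴) · (s²·mol⁻²) · (m²·s⁻²) · mol = kg²·m⁴·s⁻⁴·mol⁻¹.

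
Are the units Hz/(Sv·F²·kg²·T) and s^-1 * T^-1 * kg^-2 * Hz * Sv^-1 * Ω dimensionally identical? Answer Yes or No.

Left side:
  Sv = J/kg (equivalent dose = energy per mass),
      = m²·s⁻².
  So Sv⁻¹ = m⁻²·s².
  F = C/V (capacitance = charge per voltage),
      = A·s/(kg·m²·s⁻³·A⁻¹) (substituting C and V),
      = kg⁻¹·m⁻²·s⁴·A².
  So F⁻² = kg²·m⁴·s⁻⁸·A⁻⁴.
  Hz = 1/s = s⁻¹ (frequency is cycles per second).
  T = Wb/m² (flux density = flux per area),
      = kg·s⁻²·A⁻¹.
  So T⁻¹ = kg⁻¹·s²·A.
  Combining: Sv⁻¹·F⁻²·kg⁻²·Hz·T⁻¹ = (m⁻²·s²) · (kg²·m⁴·s⁻⁸·A⁻⁴) · kg⁻² · s⁻¹ · (kg⁻¹·s²·A) = kg⁻¹·m²·s⁻⁵·A⁻³.
Right side:
  T = kg·s⁻²·A⁻¹.
  So T⁻¹ = kg⁻¹·s²·A.
  Hz = s⁻¹.
  Sv = m²·s⁻².
  So Sv⁻¹ = m⁻²·s².
  Ω = kg·m²·s⁻³·A⁻².
  Combining: s⁻¹·T⁻¹·kg⁻²·Hz·Sv⁻¹·Ω = s⁻¹ · (kg⁻¹·s²·A) · kg⁻² · s⁻¹ · (m⁻²·s²) · (kg·m²·s⁻³·A⁻²) = kg⁻²·s⁻¹·A⁻¹.
Left is kg⁻¹·m²·s⁻⁵·A⁻³; right is kg⁻²·s⁻¹·A⁻¹ — different.

No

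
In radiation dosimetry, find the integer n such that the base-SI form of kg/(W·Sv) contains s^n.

W = J/s (power = energy per time),
    = kg·m²·s⁻³.
So W⁻¹ = kg⁻¹·m⁻²·s³.
Sv = J/kg (equivalent dose = energy per mass),
    = m²·s⁻².
So Sv⁻¹ = m⁻²·s².
Combining: W⁻¹·Sv⁻¹·kg = (kg⁻¹·m⁻²·s³) · (m⁻²·s²) · kg = m⁻⁴·s⁵.
The exponent of s is 5.

5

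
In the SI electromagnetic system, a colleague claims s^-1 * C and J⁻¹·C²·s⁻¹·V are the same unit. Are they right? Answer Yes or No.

Left side:
  C = A·s = s·A (charge = current × time).
  Combining: s⁻¹·C = s⁻¹ · (s·A) = A.
Right side:
  J = kg·m²·s⁻².
  So J⁻¹ = kg⁻¹·m⁻²·s².
  C = s·A.
  So C² = s²·A².
  V = kg·m²·s⁻³·A⁻¹.
  Combining: J⁻¹·C²·s⁻¹·V = (kg⁻¹·m⁻²·s²) · (s²·A²) · s⁻¹ · (kg·m²·s⁻³·A⁻¹) = A.
Both reduce to A.

Yes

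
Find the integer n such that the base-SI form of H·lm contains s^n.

-2

H = Wb/A (inductance = flux per current),
    = kg·m²·s⁻²·A⁻².
lm = cd·sr = cd (luminous flux; sr is dimensionless).
Combining: H·lm = (kg·m²·s⁻²·A⁻²) · cd = kg·m²·s⁻²·A⁻²·cd.
The exponent of s is -2.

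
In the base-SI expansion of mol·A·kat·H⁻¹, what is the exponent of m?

-2

kat = s⁻¹·mol.
H = kg·m²·s⁻²·A⁻².
So H⁻¹ = kg⁻¹·m⁻²·s²·A².
Combining: mol·A·kat·H⁻¹ = mol · A · (s⁻¹·mol) · (kg⁻¹·m⁻²·s²·A²) = kg⁻¹·m⁻²·s·A³·mol².
The exponent of m is -2.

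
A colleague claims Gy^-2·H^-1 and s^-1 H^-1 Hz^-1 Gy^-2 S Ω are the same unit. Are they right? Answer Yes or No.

Yes

Left side:
  Gy = J/kg (absorbed dose = energy per mass),
      = m²·s⁻².
  So Gy⁻² = m⁻⁴·s⁴.
  H = Wb/A (inductance = flux per current),
      = kg·m²·s⁻²·A⁻².
  So H⁻¹ = kg⁻¹·m⁻²·s²·A².
  Combining: Gy⁻²·H⁻¹ = (m⁻⁴·s⁴) · (kg⁻¹·m⁻²·s²·A²) = kg⁻¹·m⁻⁶·s⁶·A².
Right side:
  H = Wb/A (inductance = flux per current),
      = kg·m²·s⁻²·A⁻².
  So H⁻¹ = kg⁻¹·m⁻²·s²·A².
  Hz = 1/s = s⁻¹ (frequency is cycles per second).
  So Hz⁻¹ = s.
  Gy = J/kg (absorbed dose = energy per mass),
      = m²·s⁻².
  So Gy⁻² = m⁻⁴·s⁴.
  S = 1/Ω (conductance is reciprocal resistance),
      = kg⁻¹·m⁻²·s³·A².
  Ω = V/A (resistance = voltage per current),
      = kg·m²·s⁻³·A⁻².
  Combining: s⁻¹·H⁻¹·Hz⁻¹·Gy⁻²·S·Ω = s⁻¹ · (kg⁻¹·m⁻²·s²·A²) · s · (m⁻⁴·s⁴) · (kg⁻¹·m⁻²·s³·A²) · (kg·m²·s⁻³·A⁻²) = kg⁻¹·m⁻⁶·s⁶·A².
Both reduce to kg⁻¹·m⁻⁶·s⁶·A².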